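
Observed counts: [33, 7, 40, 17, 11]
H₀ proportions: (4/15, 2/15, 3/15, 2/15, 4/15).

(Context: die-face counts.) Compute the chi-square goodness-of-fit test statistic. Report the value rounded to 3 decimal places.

n = 108; E_i = n·p_i = [28.80, 14.40, 21.60, 14.40, 28.80]
χ² = (33−28.80)²/28.80 + (7−14.40)²/14.40 + (40−21.60)²/21.60 + (17−14.40)²/14.40 + (11−28.80)²/28.80 = 31.5602
df = 4

test statistic = 31.560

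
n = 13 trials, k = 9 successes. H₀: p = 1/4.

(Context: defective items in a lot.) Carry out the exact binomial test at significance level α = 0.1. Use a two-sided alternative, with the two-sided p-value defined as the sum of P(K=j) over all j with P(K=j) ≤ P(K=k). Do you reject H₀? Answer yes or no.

Exact binomial: n=13, k=9, p₀=1/4=0.2500
P(X=j) = C(n,j)·p₀^j·(1−p₀)^(n−j); p = Σ P(X=j) over j with P(X=j) ≤ P(X=9)
p-value (two-sided) = 0.00099
At α=0.1: p < α → reject H₀

reject H₀: yes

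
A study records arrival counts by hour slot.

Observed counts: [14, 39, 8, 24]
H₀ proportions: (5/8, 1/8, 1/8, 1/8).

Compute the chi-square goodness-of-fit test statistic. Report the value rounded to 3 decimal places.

n = 85; E_i = n·p_i = [53.12, 10.62, 10.62, 10.62]
χ² = (14−53.12)²/53.12 + (39−10.62)²/10.62 + (8−10.62)²/10.62 + (24−10.62)²/10.62 = 122.0776
df = 3

test statistic = 122.078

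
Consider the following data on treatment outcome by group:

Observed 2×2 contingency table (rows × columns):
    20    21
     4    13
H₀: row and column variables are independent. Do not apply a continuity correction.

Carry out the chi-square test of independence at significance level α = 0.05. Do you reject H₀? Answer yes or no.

Row totals [41, 17], col totals [24, 34], n=58
χ² = (20−16.97)²/16.97 + (21−24.03)²/24.03 + (4−7.03)²/7.03 + (13−9.97)²/9.97 = 3.1589
df = 1
p-value (upper-tail) = 0.07552
At α=0.05: p ≥ α → fail to reject H₀

reject H₀: no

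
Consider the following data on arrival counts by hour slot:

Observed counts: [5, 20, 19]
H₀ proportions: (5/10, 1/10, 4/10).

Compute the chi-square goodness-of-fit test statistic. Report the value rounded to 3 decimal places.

n = 44; E_i = n·p_i = [22.00, 4.40, 17.60]
χ² = (5−22.00)²/22.00 + (20−4.40)²/4.40 + (19−17.60)²/17.60 = 68.5568
df = 2

test statistic = 68.557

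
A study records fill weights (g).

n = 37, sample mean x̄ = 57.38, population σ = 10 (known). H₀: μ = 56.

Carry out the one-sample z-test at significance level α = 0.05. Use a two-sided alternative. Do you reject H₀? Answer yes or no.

reject H₀: no

SE = σ/√n = 10/√37 = 1.6440
z = (x̄−μ₀)/SE = (57.38−56)/1.6440 = 0.8394
p-value (two-sided) = 0.40123
At α=0.05: p ≥ α → fail to reject H₀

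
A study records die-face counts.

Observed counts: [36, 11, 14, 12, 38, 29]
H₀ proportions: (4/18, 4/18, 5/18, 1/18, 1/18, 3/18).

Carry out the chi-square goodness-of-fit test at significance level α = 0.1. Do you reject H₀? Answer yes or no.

reject H₀: yes

n = 140; E_i = n·p_i = [31.11, 31.11, 38.89, 7.78, 7.78, 23.33]
χ² = (36−31.11)²/31.11 + (11−31.11)²/31.11 + (14−38.89)²/38.89 + (12−7.78)²/7.78 + (38−7.78)²/7.78 + (29−23.33)²/23.33 = 150.8007
df = 5
p-value (upper-tail) = 0.00000
At α=0.1: p < α → reject H₀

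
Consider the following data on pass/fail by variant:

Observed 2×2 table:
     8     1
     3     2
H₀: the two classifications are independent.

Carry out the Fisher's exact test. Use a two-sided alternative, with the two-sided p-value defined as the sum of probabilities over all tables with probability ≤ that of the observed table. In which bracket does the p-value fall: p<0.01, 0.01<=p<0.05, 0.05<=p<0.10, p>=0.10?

Margins: r₁=9, r₂=5, c₁=11, c₂=3, n=14
p_obs = C(9,8)·C(5,3)/C(14,11); sum pmf over tables with pmf ≤ p_obs
p-value (two-sided) = 0.50549
→ bracket: p>=0.10

p-value bracket: p>=0.10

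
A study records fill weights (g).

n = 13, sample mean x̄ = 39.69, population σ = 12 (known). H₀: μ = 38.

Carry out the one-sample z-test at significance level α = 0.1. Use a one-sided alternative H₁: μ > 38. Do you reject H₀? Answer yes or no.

SE = σ/√n = 12/√13 = 3.3282
z = (x̄−μ₀)/SE = (39.69−38)/3.3282 = 0.5078
p-value (one-sided, H₁ greater) = 0.30580
At α=0.1: p ≥ α → fail to reject H₀

reject H₀: no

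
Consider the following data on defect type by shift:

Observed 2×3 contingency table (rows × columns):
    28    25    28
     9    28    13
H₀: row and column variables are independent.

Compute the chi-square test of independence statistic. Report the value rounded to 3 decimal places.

test statistic = 8.558

Row totals [81, 50], col totals [37, 53, 41], n=131
χ² = (28−22.88)²/22.88 + (25−32.77)²/32.77 + (28−25.35)²/25.35 + (9−14.12)²/14.12 + (28−20.23)²/20.23 + (13−15.65)²/15.65 = 8.5577
df = 2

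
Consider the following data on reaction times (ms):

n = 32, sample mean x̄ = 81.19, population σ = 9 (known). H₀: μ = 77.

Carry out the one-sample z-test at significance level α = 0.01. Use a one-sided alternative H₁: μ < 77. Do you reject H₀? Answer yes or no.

reject H₀: no

SE = σ/√n = 9/√32 = 1.5910
z = (x̄−μ₀)/SE = (81.19−77)/1.5910 = 2.6336
p-value (one-sided, H₁ less) = 0.99578
At α=0.01: p ≥ α → fail to reject H₀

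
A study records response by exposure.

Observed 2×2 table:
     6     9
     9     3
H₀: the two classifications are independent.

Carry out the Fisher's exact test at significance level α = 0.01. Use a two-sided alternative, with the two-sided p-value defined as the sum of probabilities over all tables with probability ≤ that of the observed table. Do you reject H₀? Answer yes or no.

reject H₀: no

Margins: r₁=15, r₂=12, c₁=15, c₂=12, n=27
p_obs = C(15,6)·C(12,9)/C(27,15); sum pmf over tables with pmf ≤ p_obs
p-value (two-sided) = 0.12075
At α=0.01: p ≥ α → fail to reject H₀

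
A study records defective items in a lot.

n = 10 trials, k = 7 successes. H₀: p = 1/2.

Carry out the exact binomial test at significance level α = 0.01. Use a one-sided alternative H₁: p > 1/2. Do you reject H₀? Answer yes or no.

Exact binomial: n=10, k=7, p₀=1/2=0.5000
P(X≥7) from Σ C(n,i)·p₀^i·(1−p₀)^(n−i)
p-value (one-sided, H₁ greater) = 0.17188
At α=0.01: p ≥ α → fail to reject H₀

reject H₀: no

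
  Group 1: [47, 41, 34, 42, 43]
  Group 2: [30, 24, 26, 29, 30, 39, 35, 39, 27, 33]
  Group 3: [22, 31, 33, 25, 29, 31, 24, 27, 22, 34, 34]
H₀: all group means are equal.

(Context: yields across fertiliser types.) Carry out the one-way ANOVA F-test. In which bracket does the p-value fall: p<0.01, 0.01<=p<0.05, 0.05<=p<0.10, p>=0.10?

p-value bracket: p<0.01

Group means [41.40, 31.20, 28.36], grand mean 31.962
SSB = Σnᵢ(x̄ᵢ−x̄)² = 593.616; SSW = ΣΣ(x−x̄ᵢ)² = 545.345
MSB = 593.616/2 = 296.8080; MSW = 545.345/23 = 23.7107
F = MSB/MSW = 12.5179
df = (2, 23)
p-value (upper-tail) = 0.00021
→ bracket: p<0.01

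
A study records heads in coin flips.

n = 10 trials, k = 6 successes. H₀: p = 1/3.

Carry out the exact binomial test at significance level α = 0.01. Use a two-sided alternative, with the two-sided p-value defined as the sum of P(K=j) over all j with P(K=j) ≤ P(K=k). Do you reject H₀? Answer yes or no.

reject H₀: no

Exact binomial: n=10, k=6, p₀=1/3=0.3333
P(X=j) = C(n,j)·p₀^j·(1−p₀)^(n−j); p = Σ P(X=j) over j with P(X=j) ≤ P(X=6)
p-value (two-sided) = 0.09391
At α=0.01: p ≥ α → fail to reject H₀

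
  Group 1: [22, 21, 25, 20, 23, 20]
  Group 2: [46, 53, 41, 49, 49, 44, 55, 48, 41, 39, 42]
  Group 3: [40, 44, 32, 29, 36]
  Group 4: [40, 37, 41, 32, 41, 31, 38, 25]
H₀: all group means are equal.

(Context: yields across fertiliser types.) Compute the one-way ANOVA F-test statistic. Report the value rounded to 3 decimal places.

Group means [21.83, 46.09, 36.20, 35.62], grand mean 36.800
SSB = Σnᵢ(x̄ᵢ−x̄)² = 2306.383; SSW = ΣΣ(x−x̄ᵢ)² = 666.417
MSB = 2306.383/3 = 768.7942; MSW = 666.417/26 = 25.6314
F = MSB/MSW = 29.9942
df = (3, 26)

test statistic = 29.994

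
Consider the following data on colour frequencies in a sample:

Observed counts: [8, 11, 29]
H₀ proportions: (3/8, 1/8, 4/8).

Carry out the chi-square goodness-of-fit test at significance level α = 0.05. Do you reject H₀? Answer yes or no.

reject H₀: yes

n = 48; E_i = n·p_i = [18.00, 6.00, 24.00]
χ² = (8−18.00)²/18.00 + (11−6.00)²/6.00 + (29−24.00)²/24.00 = 10.7639
df = 2
p-value (upper-tail) = 0.00460
At α=0.05: p < α → reject H₀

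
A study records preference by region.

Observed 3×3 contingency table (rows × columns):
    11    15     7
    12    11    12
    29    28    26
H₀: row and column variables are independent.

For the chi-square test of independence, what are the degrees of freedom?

df = (r−1)(c−1) = (3−1)·(3−1) = 4

degrees of freedom = 4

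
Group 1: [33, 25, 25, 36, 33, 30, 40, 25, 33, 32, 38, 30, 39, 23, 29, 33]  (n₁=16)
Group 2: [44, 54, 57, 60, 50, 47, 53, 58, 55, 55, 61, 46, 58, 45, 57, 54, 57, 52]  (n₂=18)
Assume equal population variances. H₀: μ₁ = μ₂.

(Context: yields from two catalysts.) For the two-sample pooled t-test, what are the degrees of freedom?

df = n₁ + n₂ − 2 = 16 + 18 − 2 = 32

degrees of freedom = 32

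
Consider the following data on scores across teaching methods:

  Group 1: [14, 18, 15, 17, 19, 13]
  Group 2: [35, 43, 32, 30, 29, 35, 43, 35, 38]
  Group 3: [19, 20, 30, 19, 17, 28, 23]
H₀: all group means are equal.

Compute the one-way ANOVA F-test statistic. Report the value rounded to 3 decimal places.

Group means [16.00, 35.56, 22.29], grand mean 26.000
SSB = Σnᵢ(x̄ᵢ−x̄)² = 1518.349; SSW = ΣΣ(x−x̄ᵢ)² = 379.651
MSB = 1518.349/2 = 759.1746; MSW = 379.651/19 = 19.9816
F = MSB/MSW = 37.9936
df = (2, 19)

test statistic = 37.994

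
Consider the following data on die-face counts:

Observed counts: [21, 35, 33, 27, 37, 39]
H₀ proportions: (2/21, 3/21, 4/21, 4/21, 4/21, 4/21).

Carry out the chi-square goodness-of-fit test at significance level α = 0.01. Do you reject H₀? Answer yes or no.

n = 192; E_i = n·p_i = [18.29, 27.43, 36.57, 36.57, 36.57, 36.57]
χ² = (21−18.29)²/18.29 + (35−27.43)²/27.43 + (33−36.57)²/36.57 + (27−36.57)²/36.57 + (37−36.57)²/36.57 + (39−36.57)²/36.57 = 5.5130
df = 5
p-value (upper-tail) = 0.35652
At α=0.01: p ≥ α → fail to reject H₀

reject H₀: no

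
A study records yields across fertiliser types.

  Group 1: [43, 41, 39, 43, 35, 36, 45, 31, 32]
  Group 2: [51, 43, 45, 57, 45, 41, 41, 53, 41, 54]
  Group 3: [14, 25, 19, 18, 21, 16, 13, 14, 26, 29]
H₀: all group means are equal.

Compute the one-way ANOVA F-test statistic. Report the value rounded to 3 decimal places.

Group means [38.33, 47.10, 19.50], grand mean 34.862
SSB = Σnᵢ(x̄ᵢ−x̄)² = 3966.048; SSW = ΣΣ(x−x̄ᵢ)² = 821.400
MSB = 3966.048/2 = 1983.0241; MSW = 821.400/26 = 31.5923
F = MSB/MSW = 62.7692
df = (2, 26)

test statistic = 62.769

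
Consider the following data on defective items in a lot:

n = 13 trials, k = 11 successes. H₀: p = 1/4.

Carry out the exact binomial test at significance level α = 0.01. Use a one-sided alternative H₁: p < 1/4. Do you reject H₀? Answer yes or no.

reject H₀: no

Exact binomial: n=13, k=11, p₀=1/4=0.2500
P(X≤11) from Σ C(n,i)·p₀^i·(1−p₀)^(n−i)
p-value (one-sided, H₁ less) = 1.00000
At α=0.01: p ≥ α → fail to reject H₀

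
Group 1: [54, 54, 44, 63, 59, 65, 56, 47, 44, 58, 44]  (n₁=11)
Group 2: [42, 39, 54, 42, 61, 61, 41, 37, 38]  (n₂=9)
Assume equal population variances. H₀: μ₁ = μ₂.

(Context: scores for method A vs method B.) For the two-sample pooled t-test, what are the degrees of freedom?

df = n₁ + n₂ − 2 = 11 + 9 − 2 = 18

degrees of freedom = 18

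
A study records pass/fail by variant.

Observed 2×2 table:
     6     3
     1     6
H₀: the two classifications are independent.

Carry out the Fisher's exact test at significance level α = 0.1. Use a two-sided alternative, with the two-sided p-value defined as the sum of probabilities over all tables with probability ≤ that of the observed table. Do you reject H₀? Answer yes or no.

Margins: r₁=9, r₂=7, c₁=7, c₂=9, n=16
p_obs = C(9,6)·C(7,1)/C(16,7); sum pmf over tables with pmf ≤ p_obs
p-value (two-sided) = 0.06014
At α=0.1: p < α → reject H₀

reject H₀: yes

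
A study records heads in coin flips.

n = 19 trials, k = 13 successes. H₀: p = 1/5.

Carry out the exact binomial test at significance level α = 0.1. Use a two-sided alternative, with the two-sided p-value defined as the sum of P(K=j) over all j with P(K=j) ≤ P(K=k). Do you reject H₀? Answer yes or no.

reject H₀: yes

Exact binomial: n=19, k=13, p₀=1/5=0.2000
P(X=j) = C(n,j)·p₀^j·(1−p₀)^(n−j); p = Σ P(X=j) over j with P(X=j) ≤ P(X=13)
p-value (two-sided) = 0.00001
At α=0.1: p < α → reject H₀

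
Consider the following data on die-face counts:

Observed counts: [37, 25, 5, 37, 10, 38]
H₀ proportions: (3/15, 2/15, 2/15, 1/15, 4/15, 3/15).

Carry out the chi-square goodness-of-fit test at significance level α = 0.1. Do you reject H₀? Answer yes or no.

n = 152; E_i = n·p_i = [30.40, 20.27, 20.27, 10.13, 40.53, 30.40]
χ² = (37−30.40)²/30.40 + (25−20.27)²/20.27 + (5−20.27)²/20.27 + (37−10.13)²/10.13 + (10−40.53)²/40.53 + (38−30.40)²/30.40 = 110.1711
df = 5
p-value (upper-tail) = 0.00000
At α=0.1: p < α → reject H₀

reject H₀: yes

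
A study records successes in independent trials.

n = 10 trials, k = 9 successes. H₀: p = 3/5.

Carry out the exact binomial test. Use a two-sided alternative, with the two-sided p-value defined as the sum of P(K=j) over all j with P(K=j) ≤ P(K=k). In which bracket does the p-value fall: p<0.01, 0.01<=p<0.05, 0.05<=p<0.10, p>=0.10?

Exact binomial: n=10, k=9, p₀=3/5=0.6000
P(X=j) = C(n,j)·p₀^j·(1−p₀)^(n−j); p = Σ P(X=j) over j with P(X=j) ≤ P(X=9)
p-value (two-sided) = 0.05865
→ bracket: 0.05<=p<0.10

p-value bracket: 0.05<=p<0.10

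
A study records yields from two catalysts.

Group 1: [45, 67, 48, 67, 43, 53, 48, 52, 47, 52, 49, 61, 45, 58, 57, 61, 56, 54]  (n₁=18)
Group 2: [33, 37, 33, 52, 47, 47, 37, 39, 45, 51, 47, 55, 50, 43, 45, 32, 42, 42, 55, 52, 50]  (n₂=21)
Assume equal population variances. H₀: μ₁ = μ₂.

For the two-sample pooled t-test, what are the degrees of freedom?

df = n₁ + n₂ − 2 = 18 + 21 − 2 = 37

degrees of freedom = 37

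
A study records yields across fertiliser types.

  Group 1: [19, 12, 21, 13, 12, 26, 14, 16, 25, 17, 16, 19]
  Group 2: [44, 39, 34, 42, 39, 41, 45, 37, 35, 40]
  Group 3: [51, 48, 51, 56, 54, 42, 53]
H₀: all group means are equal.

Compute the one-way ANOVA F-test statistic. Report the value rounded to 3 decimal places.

Group means [17.50, 39.60, 50.71], grand mean 33.138
SSB = Σnᵢ(x̄ᵢ−x̄)² = 5514.620; SSW = ΣΣ(x−x̄ᵢ)² = 486.829
MSB = 5514.620/2 = 2757.3099; MSW = 486.829/26 = 18.7242
F = MSB/MSW = 147.2593
df = (2, 26)

test statistic = 147.259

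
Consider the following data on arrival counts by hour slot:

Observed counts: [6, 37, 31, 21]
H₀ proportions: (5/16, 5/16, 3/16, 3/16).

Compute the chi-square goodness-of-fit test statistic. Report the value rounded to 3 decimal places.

test statistic = 31.035

n = 95; E_i = n·p_i = [29.69, 29.69, 17.81, 17.81]
χ² = (6−29.69)²/29.69 + (37−29.69)²/29.69 + (31−17.81)²/17.81 + (21−17.81)²/17.81 = 31.0351
df = 3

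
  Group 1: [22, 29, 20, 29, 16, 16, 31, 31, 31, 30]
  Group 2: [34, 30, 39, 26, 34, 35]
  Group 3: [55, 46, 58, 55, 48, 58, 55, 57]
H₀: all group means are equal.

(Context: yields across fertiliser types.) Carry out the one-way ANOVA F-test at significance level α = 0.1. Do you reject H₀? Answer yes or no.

reject H₀: yes

Group means [25.50, 33.00, 54.00], grand mean 36.875
SSB = Σnᵢ(x̄ᵢ−x̄)² = 3730.125; SSW = ΣΣ(x−x̄ᵢ)² = 602.500
MSB = 3730.125/2 = 1865.0625; MSW = 602.500/21 = 28.6905
F = MSB/MSW = 65.0063
df = (2, 21)
p-value (upper-tail) = 0.00000
At α=0.1: p < α → reject H₀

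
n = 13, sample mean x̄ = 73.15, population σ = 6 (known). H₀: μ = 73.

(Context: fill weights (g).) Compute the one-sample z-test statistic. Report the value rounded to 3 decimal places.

SE = σ/√n = 6/√13 = 1.6641
z = (x̄−μ₀)/SE = (73.15−73)/1.6641 = 0.0901

test statistic = 0.090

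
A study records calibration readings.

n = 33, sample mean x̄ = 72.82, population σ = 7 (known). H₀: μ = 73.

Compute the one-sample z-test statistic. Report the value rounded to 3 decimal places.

test statistic = -0.148

SE = σ/√n = 7/√33 = 1.2185
z = (x̄−μ₀)/SE = (72.82−73)/1.2185 = -0.1477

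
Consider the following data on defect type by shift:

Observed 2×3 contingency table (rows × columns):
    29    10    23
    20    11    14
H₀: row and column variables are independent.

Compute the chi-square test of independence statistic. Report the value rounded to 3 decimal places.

Row totals [62, 45], col totals [49, 21, 37], n=107
χ² = (29−28.39)²/28.39 + (10−12.17)²/12.17 + (23−21.44)²/21.44 + (20−20.61)²/20.61 + (11−8.83)²/8.83 + (14−15.56)²/15.56 = 1.2197
df = 2

test statistic = 1.220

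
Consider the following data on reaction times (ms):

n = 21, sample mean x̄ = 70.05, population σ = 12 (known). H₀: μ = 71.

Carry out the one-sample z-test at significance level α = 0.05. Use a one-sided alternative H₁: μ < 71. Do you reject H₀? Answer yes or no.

reject H₀: no

SE = σ/√n = 12/√21 = 2.6186
z = (x̄−μ₀)/SE = (70.05−71)/2.6186 = -0.3628
p-value (one-sided, H₁ less) = 0.35838
At α=0.05: p ≥ α → fail to reject H₀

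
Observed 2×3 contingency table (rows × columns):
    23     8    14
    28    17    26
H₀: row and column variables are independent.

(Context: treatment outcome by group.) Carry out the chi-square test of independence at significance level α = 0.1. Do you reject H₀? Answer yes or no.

Row totals [45, 71], col totals [51, 25, 40], n=116
χ² = (23−19.78)²/19.78 + (8−9.70)²/9.70 + (14−15.52)²/15.52 + (28−31.22)²/31.22 + (17−15.30)²/15.30 + (26−24.48)²/24.48 = 1.5821
df = 2
p-value (upper-tail) = 0.45337
At α=0.1: p ≥ α → fail to reject H₀

reject H₀: no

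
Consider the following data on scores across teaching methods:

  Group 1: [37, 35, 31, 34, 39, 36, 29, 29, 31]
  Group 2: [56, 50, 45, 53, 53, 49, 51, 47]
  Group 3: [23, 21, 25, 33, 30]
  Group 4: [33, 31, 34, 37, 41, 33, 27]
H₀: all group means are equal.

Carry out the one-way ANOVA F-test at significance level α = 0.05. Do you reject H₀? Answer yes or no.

reject H₀: yes

Group means [33.44, 50.50, 26.40, 33.71], grand mean 37.000
SSB = Σnᵢ(x̄ᵢ−x̄)² = 2209.149; SSW = ΣΣ(x−x̄ᵢ)² = 408.851
MSB = 2209.149/3 = 736.3831; MSW = 408.851/25 = 16.3540
F = MSB/MSW = 45.0276
df = (3, 25)
p-value (upper-tail) = 0.00000
At α=0.05: p < α → reject H₀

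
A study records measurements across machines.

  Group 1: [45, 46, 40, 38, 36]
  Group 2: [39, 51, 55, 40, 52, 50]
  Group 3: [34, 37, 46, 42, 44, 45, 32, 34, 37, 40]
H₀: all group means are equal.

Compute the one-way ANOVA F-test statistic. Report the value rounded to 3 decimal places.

Group means [41.00, 47.83, 39.10], grand mean 42.048
SSB = Σnᵢ(x̄ᵢ−x̄)² = 293.219; SSW = ΣΣ(x−x̄ᵢ)² = 525.733
MSB = 293.219/2 = 146.6095; MSW = 525.733/18 = 29.2074
F = MSB/MSW = 5.0196
df = (2, 18)

test statistic = 5.020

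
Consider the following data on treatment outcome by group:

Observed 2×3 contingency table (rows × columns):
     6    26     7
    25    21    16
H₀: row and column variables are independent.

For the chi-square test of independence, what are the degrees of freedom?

df = (r−1)(c−1) = (2−1)·(3−1) = 2

degrees of freedom = 2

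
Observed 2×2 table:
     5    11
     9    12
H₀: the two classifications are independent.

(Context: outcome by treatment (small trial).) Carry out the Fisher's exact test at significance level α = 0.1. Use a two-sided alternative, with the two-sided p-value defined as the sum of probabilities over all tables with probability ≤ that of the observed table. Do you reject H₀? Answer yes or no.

reject H₀: no

Margins: r₁=16, r₂=21, c₁=14, c₂=23, n=37
p_obs = C(16,5)·C(21,9)/C(37,14); sum pmf over tables with pmf ≤ p_obs
p-value (two-sided) = 0.51535
At α=0.1: p ≥ α → fail to reject H₀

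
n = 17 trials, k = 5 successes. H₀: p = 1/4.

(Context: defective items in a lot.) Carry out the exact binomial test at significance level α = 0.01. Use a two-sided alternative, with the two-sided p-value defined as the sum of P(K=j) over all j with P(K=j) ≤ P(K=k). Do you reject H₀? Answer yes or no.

Exact binomial: n=17, k=5, p₀=1/4=0.2500
P(X=j) = C(n,j)·p₀^j·(1−p₀)^(n−j); p = Σ P(X=j) over j with P(X=j) ≤ P(X=5)
p-value (two-sided) = 0.77913
At α=0.01: p ≥ α → fail to reject H₀

reject H₀: no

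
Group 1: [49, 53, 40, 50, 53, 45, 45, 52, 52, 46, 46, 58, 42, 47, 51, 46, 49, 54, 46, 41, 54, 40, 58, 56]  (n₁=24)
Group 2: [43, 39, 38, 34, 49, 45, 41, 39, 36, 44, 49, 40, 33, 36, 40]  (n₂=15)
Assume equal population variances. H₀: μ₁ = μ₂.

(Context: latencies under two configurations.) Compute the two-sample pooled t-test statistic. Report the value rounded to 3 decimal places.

x̄₁=48.875, s₁=5.367, n₁=24
x̄₂=40.400, s₂=4.881, n₂=15
s_p² = [23·5.367² + 14·4.881²]/37 = 26.9250
SE = √(s_p²·(1/24+1/15)) = 1.7079
t = (48.875−40.400)/1.7079 = 4.9623
df = 37

test statistic = 4.962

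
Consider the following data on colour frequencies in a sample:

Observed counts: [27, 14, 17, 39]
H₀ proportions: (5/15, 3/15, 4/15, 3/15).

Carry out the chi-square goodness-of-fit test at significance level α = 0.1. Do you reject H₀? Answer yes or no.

reject H₀: yes

n = 97; E_i = n·p_i = [32.33, 19.40, 25.87, 19.40]
χ² = (27−32.33)²/32.33 + (14−19.40)²/19.40 + (17−25.87)²/25.87 + (39−19.40)²/19.40 = 25.2242
df = 3
p-value (upper-tail) = 0.00001
At α=0.1: p < α → reject H₀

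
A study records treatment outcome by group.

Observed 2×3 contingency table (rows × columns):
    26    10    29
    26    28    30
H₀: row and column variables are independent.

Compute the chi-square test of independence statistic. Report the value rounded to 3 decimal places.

test statistic = 6.222

Row totals [65, 84], col totals [52, 38, 59], n=149
χ² = (26−22.68)²/22.68 + (10−16.58)²/16.58 + (29−25.74)²/25.74 + (26−29.32)²/29.32 + (28−21.42)²/21.42 + (30−33.26)²/33.26 = 6.2216
df = 2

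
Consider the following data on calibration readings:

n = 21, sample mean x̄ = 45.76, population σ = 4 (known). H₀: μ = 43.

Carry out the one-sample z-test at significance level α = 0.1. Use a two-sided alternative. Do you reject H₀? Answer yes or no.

reject H₀: yes

SE = σ/√n = 4/√21 = 0.8729
z = (x̄−μ₀)/SE = (45.76−43)/0.8729 = 3.1620
p-value (two-sided) = 0.00157
At α=0.1: p < α → reject H₀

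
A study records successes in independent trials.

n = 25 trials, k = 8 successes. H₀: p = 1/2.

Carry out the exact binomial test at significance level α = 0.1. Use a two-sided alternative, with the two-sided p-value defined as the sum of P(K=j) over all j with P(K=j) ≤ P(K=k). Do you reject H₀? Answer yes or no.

Exact binomial: n=25, k=8, p₀=1/2=0.5000
P(X=j) = C(n,j)·p₀^j·(1−p₀)^(n−j); p = Σ P(X=j) over j with P(X=j) ≤ P(X=8)
p-value (two-sided) = 0.10775
At α=0.1: p ≥ α → fail to reject H₀

reject H₀: no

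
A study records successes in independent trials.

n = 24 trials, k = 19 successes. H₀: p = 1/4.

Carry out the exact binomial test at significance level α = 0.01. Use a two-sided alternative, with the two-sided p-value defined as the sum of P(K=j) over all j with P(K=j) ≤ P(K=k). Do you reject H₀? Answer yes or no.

Exact binomial: n=24, k=19, p₀=1/4=0.2500
P(X=j) = C(n,j)·p₀^j·(1−p₀)^(n−j); p = Σ P(X=j) over j with P(X=j) ≤ P(X=19)
p-value (two-sided) = 0.00000
At α=0.01: p < α → reject H₀

reject H₀: yes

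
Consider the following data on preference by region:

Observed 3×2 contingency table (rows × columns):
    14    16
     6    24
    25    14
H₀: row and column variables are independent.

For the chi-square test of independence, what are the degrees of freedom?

degrees of freedom = 2

df = (r−1)(c−1) = (3−1)·(2−1) = 2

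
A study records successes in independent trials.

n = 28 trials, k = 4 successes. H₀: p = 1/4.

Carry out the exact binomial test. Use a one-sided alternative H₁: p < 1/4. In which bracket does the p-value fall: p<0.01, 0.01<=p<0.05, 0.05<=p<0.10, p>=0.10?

p-value bracket: p>=0.10

Exact binomial: n=28, k=4, p₀=1/4=0.2500
P(X≤4) from Σ C(n,i)·p₀^i·(1−p₀)^(n−i)
p-value (one-sided, H₁ less) = 0.13539
→ bracket: p>=0.10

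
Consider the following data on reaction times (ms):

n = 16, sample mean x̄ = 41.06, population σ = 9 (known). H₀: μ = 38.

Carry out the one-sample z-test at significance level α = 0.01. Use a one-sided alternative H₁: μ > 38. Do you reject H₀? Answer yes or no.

SE = σ/√n = 9/√16 = 2.2500
z = (x̄−μ₀)/SE = (41.06−38)/2.2500 = 1.3600
p-value (one-sided, H₁ greater) = 0.08691
At α=0.01: p ≥ α → fail to reject H₀

reject H₀: no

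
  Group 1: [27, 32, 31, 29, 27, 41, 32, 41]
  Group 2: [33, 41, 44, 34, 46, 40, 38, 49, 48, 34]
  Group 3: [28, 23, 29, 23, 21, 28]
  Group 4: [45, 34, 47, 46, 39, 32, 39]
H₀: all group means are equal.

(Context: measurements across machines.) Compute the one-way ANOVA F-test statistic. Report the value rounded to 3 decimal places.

Group means [32.50, 40.70, 25.33, 40.29], grand mean 35.516
SSB = Σnᵢ(x̄ᵢ−x̄)² = 1122.880; SSW = ΣΣ(x−x̄ᵢ)² = 806.862
MSB = 1122.880/3 = 374.2933; MSW = 806.862/27 = 29.8838
F = MSB/MSW = 12.5250
df = (3, 27)

test statistic = 12.525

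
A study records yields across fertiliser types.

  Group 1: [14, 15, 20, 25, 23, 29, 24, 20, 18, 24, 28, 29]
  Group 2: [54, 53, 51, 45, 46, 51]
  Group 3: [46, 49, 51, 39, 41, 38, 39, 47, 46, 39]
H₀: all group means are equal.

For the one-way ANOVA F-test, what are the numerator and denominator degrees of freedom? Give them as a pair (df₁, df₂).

degrees of freedom = [2, 25]

k = 3 groups, N = 28 total
df = (k−1, N−k) = (3−1, 28−3) = (2, 25)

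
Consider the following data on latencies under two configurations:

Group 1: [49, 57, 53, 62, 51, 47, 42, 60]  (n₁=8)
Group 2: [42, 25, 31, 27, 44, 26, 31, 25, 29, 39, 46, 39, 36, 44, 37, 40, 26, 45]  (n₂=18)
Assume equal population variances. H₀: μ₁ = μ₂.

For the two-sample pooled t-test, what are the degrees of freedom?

df = n₁ + n₂ − 2 = 8 + 18 − 2 = 24

degrees of freedom = 24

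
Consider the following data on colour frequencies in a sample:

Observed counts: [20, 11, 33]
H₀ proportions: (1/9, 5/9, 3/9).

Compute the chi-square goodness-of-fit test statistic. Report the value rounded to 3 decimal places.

test statistic = 46.700

n = 64; E_i = n·p_i = [7.11, 35.56, 21.33]
χ² = (20−7.11)²/7.11 + (11−35.56)²/35.56 + (33−21.33)²/21.33 = 46.7000
df = 2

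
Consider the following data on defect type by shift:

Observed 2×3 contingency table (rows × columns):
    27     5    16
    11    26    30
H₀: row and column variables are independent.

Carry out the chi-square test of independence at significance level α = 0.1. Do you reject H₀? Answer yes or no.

reject H₀: yes

Row totals [48, 67], col totals [38, 31, 46], n=115
χ² = (27−15.86)²/15.86 + (5−12.94)²/12.94 + (16−19.20)²/19.20 + (11−22.14)²/22.14 + (26−18.06)²/18.06 + (30−26.80)²/26.80 = 22.7041
df = 2
p-value (upper-tail) = 0.00001
At α=0.1: p < α → reject H₀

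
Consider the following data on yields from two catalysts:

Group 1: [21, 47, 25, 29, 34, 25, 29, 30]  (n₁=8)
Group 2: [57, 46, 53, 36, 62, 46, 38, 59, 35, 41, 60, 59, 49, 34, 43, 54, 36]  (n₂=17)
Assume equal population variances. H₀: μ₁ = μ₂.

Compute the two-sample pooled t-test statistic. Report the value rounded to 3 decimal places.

x̄₁=30.000, s₁=7.910, n₁=8
x̄₂=47.529, s₂=9.862, n₂=17
s_p² = [7·7.910² + 16·9.862²]/23 = 86.7059
SE = √(s_p²·(1/8+1/17)) = 3.9923
t = (30.000−47.529)/3.9923 = -4.3908
df = 23

test statistic = -4.391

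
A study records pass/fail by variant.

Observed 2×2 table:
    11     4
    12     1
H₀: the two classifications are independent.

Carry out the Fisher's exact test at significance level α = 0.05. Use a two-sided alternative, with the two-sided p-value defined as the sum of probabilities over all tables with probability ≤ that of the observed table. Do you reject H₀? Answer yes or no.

Margins: r₁=15, r₂=13, c₁=23, c₂=5, n=28
p_obs = C(15,11)·C(13,12)/C(28,23); sum pmf over tables with pmf ≤ p_obs
p-value (two-sided) = 0.33333
At α=0.05: p ≥ α → fail to reject H₀

reject H₀: no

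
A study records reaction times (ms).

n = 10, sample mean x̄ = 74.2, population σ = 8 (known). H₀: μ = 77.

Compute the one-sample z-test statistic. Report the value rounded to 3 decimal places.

SE = σ/√n = 8/√10 = 2.5298
z = (x̄−μ₀)/SE = (74.2−77)/2.5298 = -1.1068

test statistic = -1.107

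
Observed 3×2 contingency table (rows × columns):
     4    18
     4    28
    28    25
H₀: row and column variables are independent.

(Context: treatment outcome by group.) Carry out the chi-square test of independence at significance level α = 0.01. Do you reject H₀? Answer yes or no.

Row totals [22, 32, 53], col totals [36, 71], n=107
χ² = (4−7.40)²/7.40 + (18−14.60)²/14.60 + (4−10.77)²/10.77 + (28−21.23)²/21.23 + (28−17.83)²/17.83 + (25−35.17)²/35.17 = 17.5031
df = 2
p-value (upper-tail) = 0.00016
At α=0.01: p < α → reject H₀

reject H₀: yes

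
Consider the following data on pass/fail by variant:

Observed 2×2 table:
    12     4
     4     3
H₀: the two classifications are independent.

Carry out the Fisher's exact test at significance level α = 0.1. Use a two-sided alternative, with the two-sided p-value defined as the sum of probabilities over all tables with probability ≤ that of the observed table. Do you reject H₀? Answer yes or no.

Margins: r₁=16, r₂=7, c₁=16, c₂=7, n=23
p_obs = C(16,12)·C(7,4)/C(23,16); sum pmf over tables with pmf ≤ p_obs
p-value (two-sided) = 0.62584
At α=0.1: p ≥ α → fail to reject H₀

reject H₀: no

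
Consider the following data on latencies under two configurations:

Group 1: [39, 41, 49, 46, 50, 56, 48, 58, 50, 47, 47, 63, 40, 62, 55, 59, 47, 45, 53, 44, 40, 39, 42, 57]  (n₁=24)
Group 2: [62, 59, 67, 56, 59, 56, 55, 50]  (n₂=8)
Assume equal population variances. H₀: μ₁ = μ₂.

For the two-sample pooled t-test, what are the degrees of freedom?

degrees of freedom = 30

df = n₁ + n₂ − 2 = 24 + 8 − 2 = 30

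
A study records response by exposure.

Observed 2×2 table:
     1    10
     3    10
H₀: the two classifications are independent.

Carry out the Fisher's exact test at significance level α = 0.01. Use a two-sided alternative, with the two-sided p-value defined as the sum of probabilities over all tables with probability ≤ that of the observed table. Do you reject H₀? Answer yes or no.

Margins: r₁=11, r₂=13, c₁=4, c₂=20, n=24
p_obs = C(11,1)·C(13,3)/C(24,4); sum pmf over tables with pmf ≤ p_obs
p-value (two-sided) = 0.59627
At α=0.01: p ≥ α → fail to reject H₀

reject H₀: no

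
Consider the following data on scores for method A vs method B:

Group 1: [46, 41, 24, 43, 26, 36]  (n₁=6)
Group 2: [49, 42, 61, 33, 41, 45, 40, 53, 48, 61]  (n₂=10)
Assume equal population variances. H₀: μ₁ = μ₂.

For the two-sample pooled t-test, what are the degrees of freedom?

df = n₁ + n₂ − 2 = 6 + 10 − 2 = 14

degrees of freedom = 14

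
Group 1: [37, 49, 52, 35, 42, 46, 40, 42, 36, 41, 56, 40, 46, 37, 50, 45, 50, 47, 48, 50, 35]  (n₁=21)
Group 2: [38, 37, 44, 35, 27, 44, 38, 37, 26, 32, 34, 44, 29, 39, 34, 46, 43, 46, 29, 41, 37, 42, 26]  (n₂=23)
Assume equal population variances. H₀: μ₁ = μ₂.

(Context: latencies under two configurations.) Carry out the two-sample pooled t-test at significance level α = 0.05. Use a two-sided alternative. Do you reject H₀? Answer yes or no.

x̄₁=44.000, s₁=6.116, n₁=21
x̄₂=36.870, s₂=6.427, n₂=23
s_p² = [20·6.116² + 22·6.427²]/42 = 39.4431
SE = √(s_p²·(1/21+1/23)) = 1.8956
t = (44.000−36.870)/1.8956 = 3.7616
df = 42
p-value (two-sided) = 0.00052
At α=0.05: p < α → reject H₀

reject H₀: yes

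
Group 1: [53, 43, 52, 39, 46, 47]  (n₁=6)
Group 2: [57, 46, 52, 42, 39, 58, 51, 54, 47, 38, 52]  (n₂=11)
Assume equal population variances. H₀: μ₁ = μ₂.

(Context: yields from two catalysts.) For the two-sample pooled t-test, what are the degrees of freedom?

degrees of freedom = 15

df = n₁ + n₂ − 2 = 6 + 11 − 2 = 15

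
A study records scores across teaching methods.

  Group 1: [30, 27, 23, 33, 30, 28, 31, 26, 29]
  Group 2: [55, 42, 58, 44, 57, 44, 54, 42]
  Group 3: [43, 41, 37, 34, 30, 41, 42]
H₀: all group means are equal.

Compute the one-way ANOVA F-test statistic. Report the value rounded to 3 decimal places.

Group means [28.56, 49.50, 38.29], grand mean 38.375
SSB = Σnᵢ(x̄ᵢ−x̄)² = 1857.974; SSW = ΣΣ(x−x̄ᵢ)² = 561.651
MSB = 1857.974/2 = 928.9871; MSW = 561.651/21 = 26.7453
F = MSB/MSW = 34.7346
df = (2, 21)

test statistic = 34.735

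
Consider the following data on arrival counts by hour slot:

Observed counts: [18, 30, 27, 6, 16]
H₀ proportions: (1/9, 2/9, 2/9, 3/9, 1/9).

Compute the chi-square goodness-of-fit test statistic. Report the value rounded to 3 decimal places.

test statistic = 33.500

n = 97; E_i = n·p_i = [10.78, 21.56, 21.56, 32.33, 10.78]
χ² = (18−10.78)²/10.78 + (30−21.56)²/21.56 + (27−21.56)²/21.56 + (6−32.33)²/32.33 + (16−10.78)²/10.78 = 33.5000
df = 4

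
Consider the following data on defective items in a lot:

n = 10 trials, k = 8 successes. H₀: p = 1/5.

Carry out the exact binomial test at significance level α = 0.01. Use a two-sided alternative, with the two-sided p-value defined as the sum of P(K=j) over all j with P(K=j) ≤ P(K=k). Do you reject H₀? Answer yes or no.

Exact binomial: n=10, k=8, p₀=1/5=0.2000
P(X=j) = C(n,j)·p₀^j·(1−p₀)^(n−j); p = Σ P(X=j) over j with P(X=j) ≤ P(X=8)
p-value (two-sided) = 0.00008
At α=0.01: p < α → reject H₀

reject H₀: yes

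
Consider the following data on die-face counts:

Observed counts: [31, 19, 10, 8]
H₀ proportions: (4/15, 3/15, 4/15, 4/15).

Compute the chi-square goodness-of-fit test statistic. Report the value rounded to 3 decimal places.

test statistic = 20.585

n = 68; E_i = n·p_i = [18.13, 13.60, 18.13, 18.13]
χ² = (31−18.13)²/18.13 + (19−13.60)²/13.60 + (10−18.13)²/18.13 + (8−18.13)²/18.13 = 20.5846
df = 3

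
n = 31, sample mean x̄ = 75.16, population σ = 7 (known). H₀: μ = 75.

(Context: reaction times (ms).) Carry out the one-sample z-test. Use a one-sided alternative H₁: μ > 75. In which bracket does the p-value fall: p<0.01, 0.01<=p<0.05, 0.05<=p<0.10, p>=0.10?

p-value bracket: p>=0.10

SE = σ/√n = 7/√31 = 1.2572
z = (x̄−μ₀)/SE = (75.16−75)/1.2572 = 0.1273
p-value (one-sided, H₁ greater) = 0.44937
→ bracket: p>=0.10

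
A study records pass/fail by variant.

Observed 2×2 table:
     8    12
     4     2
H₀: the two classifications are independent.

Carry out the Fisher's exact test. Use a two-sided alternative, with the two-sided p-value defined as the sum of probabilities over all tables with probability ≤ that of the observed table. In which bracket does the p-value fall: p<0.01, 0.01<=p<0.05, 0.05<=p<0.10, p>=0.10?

p-value bracket: p>=0.10

Margins: r₁=20, r₂=6, c₁=12, c₂=14, n=26
p_obs = C(20,8)·C(6,4)/C(26,12); sum pmf over tables with pmf ≤ p_obs
p-value (two-sided) = 0.36522
→ bracket: p>=0.10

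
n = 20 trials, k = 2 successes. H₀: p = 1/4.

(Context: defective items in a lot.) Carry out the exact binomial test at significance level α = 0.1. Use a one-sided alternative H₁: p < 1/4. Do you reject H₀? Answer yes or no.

reject H₀: yes

Exact binomial: n=20, k=2, p₀=1/4=0.2500
P(X≤2) from Σ C(n,i)·p₀^i·(1−p₀)^(n−i)
p-value (one-sided, H₁ less) = 0.09126
At α=0.1: p < α → reject H₀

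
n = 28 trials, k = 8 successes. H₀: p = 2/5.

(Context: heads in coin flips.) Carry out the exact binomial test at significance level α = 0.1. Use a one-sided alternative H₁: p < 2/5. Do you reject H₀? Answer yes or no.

reject H₀: no

Exact binomial: n=28, k=8, p₀=2/5=0.4000
P(X≤8) from Σ C(n,i)·p₀^i·(1−p₀)^(n−i)
p-value (one-sided, H₁ less) = 0.14848
At α=0.1: p ≥ α → fail to reject H₀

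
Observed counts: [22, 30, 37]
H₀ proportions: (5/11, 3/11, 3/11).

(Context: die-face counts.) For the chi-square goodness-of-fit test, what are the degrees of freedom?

df = k − 1 = 3 − 1 = 2

degrees of freedom = 2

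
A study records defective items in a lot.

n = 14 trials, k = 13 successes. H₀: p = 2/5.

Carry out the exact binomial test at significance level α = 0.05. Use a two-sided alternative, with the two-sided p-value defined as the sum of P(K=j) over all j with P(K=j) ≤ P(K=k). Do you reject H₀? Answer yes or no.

reject H₀: yes

Exact binomial: n=14, k=13, p₀=2/5=0.4000
P(X=j) = C(n,j)·p₀^j·(1−p₀)^(n−j); p = Σ P(X=j) over j with P(X=j) ≤ P(X=13)
p-value (two-sided) = 0.00006
At α=0.05: p < α → reject H₀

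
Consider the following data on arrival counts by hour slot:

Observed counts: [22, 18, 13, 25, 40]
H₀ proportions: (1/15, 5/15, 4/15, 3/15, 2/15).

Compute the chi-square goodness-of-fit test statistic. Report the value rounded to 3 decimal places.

n = 118; E_i = n·p_i = [7.87, 39.33, 31.47, 23.60, 15.73]
χ² = (22−7.87)²/7.87 + (18−39.33)²/39.33 + (13−31.47)²/31.47 + (25−23.60)²/23.60 + (40−15.73)²/15.73 = 85.3114
df = 4

test statistic = 85.311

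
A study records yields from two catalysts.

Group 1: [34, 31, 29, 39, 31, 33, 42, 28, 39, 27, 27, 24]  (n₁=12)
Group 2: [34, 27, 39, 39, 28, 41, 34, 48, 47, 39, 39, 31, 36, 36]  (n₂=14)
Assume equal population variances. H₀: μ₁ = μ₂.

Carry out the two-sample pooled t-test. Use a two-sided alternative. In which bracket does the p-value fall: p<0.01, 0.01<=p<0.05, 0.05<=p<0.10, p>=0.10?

x̄₁=32.000, s₁=5.592, n₁=12
x̄₂=37.000, s₂=6.139, n₂=14
s_p² = [11·5.592² + 13·6.139²]/24 = 34.7500
SE = √(s_p²·(1/12+1/14)) = 2.3190
t = (32.000−37.000)/2.3190 = -2.1561
df = 24
p-value (two-sided) = 0.04132
→ bracket: 0.01<=p<0.05

p-value bracket: 0.01<=p<0.05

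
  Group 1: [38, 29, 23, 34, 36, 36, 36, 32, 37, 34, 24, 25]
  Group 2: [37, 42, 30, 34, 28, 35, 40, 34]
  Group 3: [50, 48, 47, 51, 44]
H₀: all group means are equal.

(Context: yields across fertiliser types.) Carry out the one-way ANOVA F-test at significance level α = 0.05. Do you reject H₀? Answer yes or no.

Group means [32.00, 35.00, 48.00], grand mean 36.160
SSB = Σnᵢ(x̄ᵢ−x̄)² = 919.360; SSW = ΣΣ(x−x̄ᵢ)² = 504.000
MSB = 919.360/2 = 459.6800; MSW = 504.000/22 = 22.9091
F = MSB/MSW = 20.0654
df = (2, 22)
p-value (upper-tail) = 0.00001
At α=0.05: p < α → reject H₀

reject H₀: yes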